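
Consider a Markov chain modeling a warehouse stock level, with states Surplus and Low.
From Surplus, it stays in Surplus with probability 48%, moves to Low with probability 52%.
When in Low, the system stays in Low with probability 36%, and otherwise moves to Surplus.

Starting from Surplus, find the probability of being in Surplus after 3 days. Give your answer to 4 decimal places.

Propagate the distribution vector 3 days from Surplus.
After 0 days: (1.0000, 0.0000)
After 1 day: (0.4800, 0.5200)
After 2 days: (0.5632, 0.4368)
After 3 days: (0.5499, 0.4501)
P(in Surplus after 3 days) = 0.5499

0.5499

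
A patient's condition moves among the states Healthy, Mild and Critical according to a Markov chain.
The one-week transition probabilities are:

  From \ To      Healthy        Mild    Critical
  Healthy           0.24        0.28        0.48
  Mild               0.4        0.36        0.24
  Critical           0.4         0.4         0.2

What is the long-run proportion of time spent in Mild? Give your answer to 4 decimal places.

0.3448

Let the stationary distribution be π with π = πP and π_1 + π_2 + π_3 = 1.
π_1 = 0.24·π_1 + 0.4·π_2 + 0.4·π_3
π_2 = 0.28·π_1 + 0.36·π_2 + 0.4·π_3
Solving with the normalization constraint gives π = (0.3448, 0.3448, 0.3103).
So the stationary probability of Mild is 0.3448.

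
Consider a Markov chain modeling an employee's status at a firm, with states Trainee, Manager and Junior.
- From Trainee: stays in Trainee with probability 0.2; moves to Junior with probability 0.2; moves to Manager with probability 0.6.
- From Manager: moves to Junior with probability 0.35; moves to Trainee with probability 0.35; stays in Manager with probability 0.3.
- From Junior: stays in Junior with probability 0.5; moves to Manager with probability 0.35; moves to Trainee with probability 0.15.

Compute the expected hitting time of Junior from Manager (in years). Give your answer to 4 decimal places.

3.2857

Let t(s) be the expected number of years to first reach Junior from state s, with t(Junior) = 0. Conditioning on the first year:
t(Trainee) = 1 + 0.2·t(Trainee) + 0.6·t(Manager)
t(Manager) = 1 + 0.35·t(Trainee) + 0.3·t(Manager)
Solving: t(Trainee) = 3.7143, t(Manager) = 3.2857.
Expected years from Manager to Junior: 3.2857.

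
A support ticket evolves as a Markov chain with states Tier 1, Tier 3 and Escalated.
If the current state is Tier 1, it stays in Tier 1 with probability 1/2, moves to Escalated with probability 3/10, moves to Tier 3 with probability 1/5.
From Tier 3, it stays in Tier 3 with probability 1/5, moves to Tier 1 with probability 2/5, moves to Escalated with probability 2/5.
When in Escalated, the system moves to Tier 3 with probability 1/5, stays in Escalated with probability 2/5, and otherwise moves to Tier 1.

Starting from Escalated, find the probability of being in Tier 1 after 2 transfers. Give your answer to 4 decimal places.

0.4400

Sum over the intermediate state after 1 transfer:
P = P(Escalated→Tier 1)·P(Tier 1→Tier 1) + P(Escalated→Tier 3)·P(Tier 3→Tier 1) + P(Escalated→Escalated)·P(Escalated→Tier 1)
  = 0.4×0.5 + 0.2×0.4 + 0.4×0.4
  = 0.2000 + 0.0800 + 0.1600 = 0.4400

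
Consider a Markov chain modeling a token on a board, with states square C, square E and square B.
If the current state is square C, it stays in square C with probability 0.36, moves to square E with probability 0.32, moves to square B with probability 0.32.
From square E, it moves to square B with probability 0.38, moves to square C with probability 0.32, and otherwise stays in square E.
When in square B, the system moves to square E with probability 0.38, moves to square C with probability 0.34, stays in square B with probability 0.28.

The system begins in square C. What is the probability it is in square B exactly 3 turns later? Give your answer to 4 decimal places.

0.3269

Propagate the distribution vector 3 turns from square C.
After 0 turns: (1.0000, 0.0000, 0.0000)
After 1 turn: (0.3600, 0.3200, 0.3200)
After 2 turns: (0.3408, 0.3328, 0.3264)
After 3 turns: (0.3402, 0.3329, 0.3269)
P(in square B after 3 turns) = 0.3269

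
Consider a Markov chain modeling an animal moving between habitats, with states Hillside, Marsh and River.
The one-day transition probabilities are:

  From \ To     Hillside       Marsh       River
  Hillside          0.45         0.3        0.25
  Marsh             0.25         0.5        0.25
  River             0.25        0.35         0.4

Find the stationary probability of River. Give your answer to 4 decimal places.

Let the stationary distribution be π with π = πP and π_1 + π_2 + π_3 = 1.
π_1 = 0.45·π_1 + 0.25·π_2 + 0.25·π_3
π_2 = 0.3·π_1 + 0.5·π_2 + 0.35·π_3
Solving with the normalization constraint gives π = (0.3125, 0.3934, 0.2941).
So the stationary probability of River is 0.2941.

0.2941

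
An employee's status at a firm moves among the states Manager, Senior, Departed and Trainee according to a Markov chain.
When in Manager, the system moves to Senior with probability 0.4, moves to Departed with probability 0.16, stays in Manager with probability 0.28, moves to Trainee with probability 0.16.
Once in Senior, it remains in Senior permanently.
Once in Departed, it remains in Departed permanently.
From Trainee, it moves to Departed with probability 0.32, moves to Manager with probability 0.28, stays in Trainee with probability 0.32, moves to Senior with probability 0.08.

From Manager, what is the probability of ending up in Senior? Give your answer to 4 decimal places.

0.6403

Let h(s) be the probability of absorption at Senior starting from transient state s. Then h(Senior) = 1 and h(Departed) = 0. By first-step analysis:
h(Manager) = 0.28·h(Manager) + 0.4·1 + 0.16·0 + 0.16·h(Trainee)
h(Trainee) = 0.28·h(Manager) + 0.08·1 + 0.32·0 + 0.32·h(Trainee)
Solving: h(Manager) = 0.6403, h(Trainee) = 0.3813.
Starting from Manager, the probability is 0.6403.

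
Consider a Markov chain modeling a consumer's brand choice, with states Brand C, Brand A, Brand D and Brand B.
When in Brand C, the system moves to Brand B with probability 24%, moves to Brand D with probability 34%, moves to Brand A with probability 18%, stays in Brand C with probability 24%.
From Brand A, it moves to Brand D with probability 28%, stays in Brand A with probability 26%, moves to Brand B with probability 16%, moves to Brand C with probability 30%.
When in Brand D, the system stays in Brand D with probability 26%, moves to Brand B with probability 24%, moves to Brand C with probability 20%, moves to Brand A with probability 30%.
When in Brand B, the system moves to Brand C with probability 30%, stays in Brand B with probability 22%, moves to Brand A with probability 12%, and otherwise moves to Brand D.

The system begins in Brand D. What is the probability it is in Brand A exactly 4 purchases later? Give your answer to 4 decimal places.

0.2214

Propagate the distribution vector 4 purchases from Brand D.
After 0 purchases: (0.0000, 0.0000, 1.0000, 0.0000)
After 1 purchase: (0.2000, 0.3000, 0.2600, 0.2400)
After 2 purchases: (0.2620, 0.2208, 0.3060, 0.2112)
After 3 purchases: (0.2537, 0.2217, 0.3065, 0.2181)
After 4 purchases: (0.2541, 0.2214, 0.3065, 0.2179)
P(in Brand A after 4 purchases) = 0.2214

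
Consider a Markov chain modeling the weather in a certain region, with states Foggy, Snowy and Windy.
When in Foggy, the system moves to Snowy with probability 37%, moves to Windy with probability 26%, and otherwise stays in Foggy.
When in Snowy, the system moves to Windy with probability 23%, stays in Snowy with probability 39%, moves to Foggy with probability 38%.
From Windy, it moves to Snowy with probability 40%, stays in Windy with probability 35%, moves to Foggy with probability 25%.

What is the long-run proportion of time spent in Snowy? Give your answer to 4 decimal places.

Let the stationary distribution be π with π = πP and π_1 + π_2 + π_3 = 1.
π_1 = 0.37·π_1 + 0.38·π_2 + 0.25·π_3
π_2 = 0.37·π_1 + 0.39·π_2 + 0.4·π_3
Solving with the normalization constraint gives π = (0.3411, 0.3859, 0.2730).
So the stationary probability of Snowy is 0.3859.

0.3859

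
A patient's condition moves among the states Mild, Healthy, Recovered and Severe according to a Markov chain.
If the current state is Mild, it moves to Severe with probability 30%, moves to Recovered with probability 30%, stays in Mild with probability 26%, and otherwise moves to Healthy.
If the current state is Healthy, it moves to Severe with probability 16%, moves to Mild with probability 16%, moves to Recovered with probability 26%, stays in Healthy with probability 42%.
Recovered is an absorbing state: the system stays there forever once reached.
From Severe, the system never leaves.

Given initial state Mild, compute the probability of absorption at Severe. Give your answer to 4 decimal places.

Let h(s) be the probability of absorption at Severe starting from transient state s. Then h(Severe) = 1 and h(Recovered) = 0. By first-step analysis:
h(Mild) = 0.26·h(Mild) + 0.14·h(Healthy) + 0.3·0 + 0.3·1
h(Healthy) = 0.16·h(Mild) + 0.42·h(Healthy) + 0.26·0 + 0.16·1
Solving: h(Mild) = 0.4828, h(Healthy) = 0.4090.
Starting from Mild, the probability is 0.4828.

0.4828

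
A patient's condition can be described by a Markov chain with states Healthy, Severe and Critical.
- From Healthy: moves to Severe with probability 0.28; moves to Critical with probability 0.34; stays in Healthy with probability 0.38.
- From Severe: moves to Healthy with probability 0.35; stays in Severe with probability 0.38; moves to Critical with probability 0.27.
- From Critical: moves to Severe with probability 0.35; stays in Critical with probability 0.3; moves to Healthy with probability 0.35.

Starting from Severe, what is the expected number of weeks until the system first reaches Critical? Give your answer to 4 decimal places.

3.3869

Let t(s) be the expected number of weeks to first reach Critical from state s, with t(Critical) = 0. Conditioning on the first week:
t(Healthy) = 1 + 0.38·t(Healthy) + 0.28·t(Severe)
t(Severe) = 1 + 0.35·t(Healthy) + 0.38·t(Severe)
Solving: t(Healthy) = 3.1425, t(Severe) = 3.3869.
Expected weeks from Severe to Critical: 3.3869.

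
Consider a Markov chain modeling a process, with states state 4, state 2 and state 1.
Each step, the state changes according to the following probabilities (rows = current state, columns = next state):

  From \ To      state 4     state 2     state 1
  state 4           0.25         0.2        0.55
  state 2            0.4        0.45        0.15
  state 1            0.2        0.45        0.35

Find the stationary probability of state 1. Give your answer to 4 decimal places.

0.3325

Let the stationary distribution be π with π = πP and π_1 + π_2 + π_3 = 1.
π_1 = 0.25·π_1 + 0.4·π_2 + 0.2·π_3
π_2 = 0.2·π_1 + 0.45·π_2 + 0.45·π_3
Solving with the normalization constraint gives π = (0.2900, 0.3775, 0.3325).
So the stationary probability of state 1 is 0.3325.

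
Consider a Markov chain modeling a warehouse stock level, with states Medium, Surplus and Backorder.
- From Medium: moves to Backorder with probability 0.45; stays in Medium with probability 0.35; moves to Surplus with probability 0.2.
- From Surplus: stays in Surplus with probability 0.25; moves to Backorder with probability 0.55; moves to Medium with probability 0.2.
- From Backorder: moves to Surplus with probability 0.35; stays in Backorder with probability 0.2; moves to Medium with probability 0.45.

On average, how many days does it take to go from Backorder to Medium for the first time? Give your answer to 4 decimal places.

Let t(s) be the expected number of days to first reach Medium from state s, with t(Medium) = 0. Conditioning on the first day:
t(Surplus) = 1 + 0.25·t(Surplus) + 0.55·t(Backorder)
t(Backorder) = 1 + 0.35·t(Surplus) + 0.2·t(Backorder)
Solving: t(Surplus) = 3.3129, t(Backorder) = 2.6994.
Expected days from Backorder to Medium: 2.6994.

2.6994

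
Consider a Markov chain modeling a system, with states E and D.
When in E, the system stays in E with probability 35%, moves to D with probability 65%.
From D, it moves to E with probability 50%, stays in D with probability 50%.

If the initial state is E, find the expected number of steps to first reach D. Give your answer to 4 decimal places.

Let t(s) be the expected number of steps to first reach D from state s, with t(D) = 0. Conditioning on the first step:
t(E) = 1 + 0.35·t(E)
Solving: t(E) = 1.5385.
Expected steps from E to D: 1.5385.

1.5385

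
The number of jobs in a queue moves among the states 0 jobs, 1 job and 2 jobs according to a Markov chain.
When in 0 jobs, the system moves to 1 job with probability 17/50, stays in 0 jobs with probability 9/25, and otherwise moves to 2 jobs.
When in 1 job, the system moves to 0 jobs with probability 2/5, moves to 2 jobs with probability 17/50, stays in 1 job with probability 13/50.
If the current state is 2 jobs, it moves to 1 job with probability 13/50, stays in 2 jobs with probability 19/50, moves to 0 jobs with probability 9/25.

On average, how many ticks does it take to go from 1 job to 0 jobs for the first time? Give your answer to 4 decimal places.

Let t(s) be the expected number of ticks to first reach 0 jobs from state s, with t(0 jobs) = 0. Conditioning on the first tick:
t(1 job) = 1 + 0.26·t(1 job) + 0.34·t(2 jobs)
t(2 jobs) = 1 + 0.26·t(1 job) + 0.38·t(2 jobs)
Solving: t(1 job) = 2.5918, t(2 jobs) = 2.6998.
Expected ticks from 1 job to 0 jobs: 2.5918.

2.5918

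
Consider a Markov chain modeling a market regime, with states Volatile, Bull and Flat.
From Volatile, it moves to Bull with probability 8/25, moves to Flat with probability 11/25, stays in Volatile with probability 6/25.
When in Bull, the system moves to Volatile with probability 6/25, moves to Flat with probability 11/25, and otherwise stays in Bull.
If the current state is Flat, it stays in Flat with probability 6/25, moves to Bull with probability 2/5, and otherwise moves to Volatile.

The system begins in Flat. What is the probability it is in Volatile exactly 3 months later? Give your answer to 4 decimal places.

Propagate the distribution vector 3 months from Flat.
After 0 months: (0.0000, 0.0000, 1.0000)
After 1 month: (0.3600, 0.4000, 0.2400)
After 2 months: (0.2688, 0.3392, 0.3920)
After 3 months: (0.2870, 0.3514, 0.3616)
P(in Volatile after 3 months) = 0.2870

0.2870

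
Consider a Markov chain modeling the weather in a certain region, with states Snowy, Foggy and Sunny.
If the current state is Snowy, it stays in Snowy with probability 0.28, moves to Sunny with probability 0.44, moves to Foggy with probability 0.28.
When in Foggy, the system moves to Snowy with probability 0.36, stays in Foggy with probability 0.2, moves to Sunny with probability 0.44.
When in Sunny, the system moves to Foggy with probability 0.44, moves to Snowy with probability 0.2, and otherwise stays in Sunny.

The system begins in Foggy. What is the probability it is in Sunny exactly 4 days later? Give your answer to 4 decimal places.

0.4074

Propagate the distribution vector 4 days from Foggy.
After 0 days: (0.0000, 1.0000, 0.0000)
After 1 day: (0.3600, 0.2000, 0.4400)
After 2 days: (0.2608, 0.3344, 0.4048)
After 3 days: (0.2744, 0.3180, 0.4076)
After 4 days: (0.2728, 0.3198, 0.4074)
P(in Sunny after 4 days) = 0.4074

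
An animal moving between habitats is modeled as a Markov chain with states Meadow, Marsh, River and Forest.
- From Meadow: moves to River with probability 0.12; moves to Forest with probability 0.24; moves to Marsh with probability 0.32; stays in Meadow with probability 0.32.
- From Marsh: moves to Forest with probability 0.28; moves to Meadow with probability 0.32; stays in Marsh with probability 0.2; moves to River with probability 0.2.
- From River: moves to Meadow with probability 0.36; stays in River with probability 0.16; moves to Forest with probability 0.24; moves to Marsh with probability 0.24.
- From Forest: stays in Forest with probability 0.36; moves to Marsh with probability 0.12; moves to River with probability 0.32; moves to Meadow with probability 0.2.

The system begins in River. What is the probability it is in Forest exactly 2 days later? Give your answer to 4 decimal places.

Propagate the distribution vector 2 days from River.
After 0 days: (0.0000, 0.0000, 1.0000, 0.0000)
After 1 day: (0.3600, 0.2400, 0.1600, 0.2400)
After 2 days: (0.2976, 0.2304, 0.1936, 0.2784)
P(in Forest after 2 days) = 0.2784

0.2784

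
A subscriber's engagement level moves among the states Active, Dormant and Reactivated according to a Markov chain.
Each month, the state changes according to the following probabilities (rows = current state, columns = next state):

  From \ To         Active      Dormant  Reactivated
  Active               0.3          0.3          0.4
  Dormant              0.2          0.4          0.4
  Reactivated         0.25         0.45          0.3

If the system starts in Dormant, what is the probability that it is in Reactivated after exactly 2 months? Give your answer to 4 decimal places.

Sum over the intermediate state after 1 month:
P = P(Dormant→Active)·P(Active→Reactivated) + P(Dormant→Dormant)·P(Dormant→Reactivated) + P(Dormant→Reactivated)·P(Reactivated→Reactivated)
  = 0.2×0.4 + 0.4×0.4 + 0.4×0.3
  = 0.0800 + 0.1600 + 0.1200 = 0.3600

0.3600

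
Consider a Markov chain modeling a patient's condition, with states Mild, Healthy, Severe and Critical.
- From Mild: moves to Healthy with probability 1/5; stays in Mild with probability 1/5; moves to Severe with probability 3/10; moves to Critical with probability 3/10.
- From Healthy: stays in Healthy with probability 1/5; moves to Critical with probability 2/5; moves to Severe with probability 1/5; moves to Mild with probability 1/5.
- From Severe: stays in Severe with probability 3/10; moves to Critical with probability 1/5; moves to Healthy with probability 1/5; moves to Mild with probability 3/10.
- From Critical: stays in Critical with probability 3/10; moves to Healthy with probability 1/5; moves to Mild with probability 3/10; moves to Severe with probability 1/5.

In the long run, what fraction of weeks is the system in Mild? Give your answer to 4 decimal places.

Let the stationary distribution be π with π = πP and π_1 + π_2 + π_3 + π_4 = 1.
π_1 = 0.2·π_1 + 0.2·π_2 + 0.3·π_3 + 0.3·π_4
π_2 = 0.2·π_1 + 0.2·π_2 + 0.2·π_3 + 0.2·π_4
π_3 = 0.3·π_1 + 0.2·π_2 + 0.3·π_3 + 0.2·π_4
Solving with the normalization constraint gives π = (0.2545, 0.2000, 0.2505, 0.2949).
So the stationary probability of Mild is 0.2545.

0.2545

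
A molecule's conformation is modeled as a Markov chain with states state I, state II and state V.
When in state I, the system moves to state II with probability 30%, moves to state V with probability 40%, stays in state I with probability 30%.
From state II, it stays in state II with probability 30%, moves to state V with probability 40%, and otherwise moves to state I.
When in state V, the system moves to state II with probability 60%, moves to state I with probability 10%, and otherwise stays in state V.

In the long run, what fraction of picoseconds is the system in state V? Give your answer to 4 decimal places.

Let the stationary distribution be π with π = πP and π_1 + π_2 + π_3 = 1.
π_1 = 0.3·π_1 + 0.3·π_2 + 0.1·π_3
π_2 = 0.3·π_1 + 0.3·π_2 + 0.6·π_3
Solving with the normalization constraint gives π = (0.2273, 0.4091, 0.3636).
So the stationary probability of state V is 0.3636.

0.3636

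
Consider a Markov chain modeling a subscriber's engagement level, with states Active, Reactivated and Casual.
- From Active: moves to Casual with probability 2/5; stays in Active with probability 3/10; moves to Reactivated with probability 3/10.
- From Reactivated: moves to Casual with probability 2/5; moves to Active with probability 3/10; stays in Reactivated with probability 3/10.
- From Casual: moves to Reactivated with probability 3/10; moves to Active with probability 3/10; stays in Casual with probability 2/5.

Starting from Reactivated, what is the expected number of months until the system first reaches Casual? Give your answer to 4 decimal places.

2.5000

Let t(s) be the expected number of months to first reach Casual from state s, with t(Casual) = 0. Conditioning on the first month:
t(Active) = 1 + 0.3·t(Active) + 0.3·t(Reactivated)
t(Reactivated) = 1 + 0.3·t(Active) + 0.3·t(Reactivated)
Solving: t(Active) = 2.5000, t(Reactivated) = 2.5000.
Expected months from Reactivated to Casual: 2.5000.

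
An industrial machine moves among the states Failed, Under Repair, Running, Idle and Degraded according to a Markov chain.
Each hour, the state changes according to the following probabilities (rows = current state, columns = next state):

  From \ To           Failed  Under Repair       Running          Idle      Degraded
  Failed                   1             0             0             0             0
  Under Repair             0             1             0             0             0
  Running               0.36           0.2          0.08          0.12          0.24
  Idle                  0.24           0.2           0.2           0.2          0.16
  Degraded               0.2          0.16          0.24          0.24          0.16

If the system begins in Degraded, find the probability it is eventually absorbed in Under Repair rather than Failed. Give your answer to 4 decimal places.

0.4232

Let h(s) be the probability of absorption at Under Repair starting from transient state s. Then h(Under Repair) = 1 and h(Failed) = 0. By first-step analysis:
h(Running) = 0.36·0 + 0.2·1 + 0.08·h(Running) + 0.12·h(Idle) + 0.24·h(Degraded)
h(Idle) = 0.24·0 + 0.2·1 + 0.2·h(Running) + 0.2·h(Idle) + 0.16·h(Degraded)
h(Degraded) = 0.2·0 + 0.16·1 + 0.24·h(Running) + 0.24·h(Idle) + 0.16·h(Degraded)
Solving: h(Running) = 0.3840, h(Idle) = 0.4306, h(Degraded) = 0.4232.
Starting from Degraded, the probability is 0.4232.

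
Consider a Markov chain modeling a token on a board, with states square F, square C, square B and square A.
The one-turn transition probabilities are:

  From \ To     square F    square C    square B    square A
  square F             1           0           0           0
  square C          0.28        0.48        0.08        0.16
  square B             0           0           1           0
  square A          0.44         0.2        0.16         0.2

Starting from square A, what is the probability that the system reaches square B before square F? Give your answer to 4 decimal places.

0.2583

Let h(s) be the probability of absorption at square B starting from transient state s. Then h(square B) = 1 and h(square F) = 0. By first-step analysis:
h(square C) = 0.28·0 + 0.48·h(square C) + 0.08·1 + 0.16·h(square A)
h(square A) = 0.44·0 + 0.2·h(square C) + 0.16·1 + 0.2·h(square A)
Solving: h(square C) = 0.2333, h(square A) = 0.2583.
Starting from square A, the probability is 0.2583.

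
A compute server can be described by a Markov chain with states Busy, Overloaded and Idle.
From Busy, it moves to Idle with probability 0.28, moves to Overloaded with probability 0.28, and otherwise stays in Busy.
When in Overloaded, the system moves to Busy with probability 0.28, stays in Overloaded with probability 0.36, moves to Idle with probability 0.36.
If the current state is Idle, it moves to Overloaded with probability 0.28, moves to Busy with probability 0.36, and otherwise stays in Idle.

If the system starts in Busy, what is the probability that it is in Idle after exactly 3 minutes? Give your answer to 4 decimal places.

0.3302

Propagate the distribution vector 3 minutes from Busy.
After 0 minutes: (1.0000, 0.0000, 0.0000)
After 1 minute: (0.4400, 0.2800, 0.2800)
After 2 minutes: (0.3728, 0.3024, 0.3248)
After 3 minutes: (0.3656, 0.3042, 0.3302)
P(in Idle after 3 minutes) = 0.3302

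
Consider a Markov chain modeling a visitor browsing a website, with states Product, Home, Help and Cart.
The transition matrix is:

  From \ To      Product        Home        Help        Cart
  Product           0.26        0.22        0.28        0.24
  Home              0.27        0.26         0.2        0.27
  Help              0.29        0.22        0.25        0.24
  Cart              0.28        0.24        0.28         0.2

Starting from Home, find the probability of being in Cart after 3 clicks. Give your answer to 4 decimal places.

Propagate the distribution vector 3 clicks from Home.
After 0 clicks: (0.0000, 1.0000, 0.0000, 0.0000)
After 1 click: (0.2700, 0.2600, 0.2000, 0.2700)
After 2 clicks: (0.2740, 0.2358, 0.2532, 0.2370)
After 3 clicks: (0.2747, 0.2342, 0.2535, 0.2376)
P(in Cart after 3 clicks) = 0.2376

0.2376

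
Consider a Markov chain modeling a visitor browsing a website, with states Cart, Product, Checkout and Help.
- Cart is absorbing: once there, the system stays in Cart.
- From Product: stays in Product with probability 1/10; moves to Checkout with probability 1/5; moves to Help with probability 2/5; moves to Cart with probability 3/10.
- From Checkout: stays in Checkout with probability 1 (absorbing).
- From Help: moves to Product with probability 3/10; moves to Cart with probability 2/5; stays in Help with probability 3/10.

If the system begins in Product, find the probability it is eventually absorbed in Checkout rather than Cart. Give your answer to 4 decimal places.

Let h(s) be the probability of absorption at Checkout starting from transient state s. Then h(Checkout) = 1 and h(Cart) = 0. By first-step analysis:
h(Product) = 0.3·0 + 0.1·h(Product) + 0.2·1 + 0.4·h(Help)
h(Help) = 0.4·0 + 0.3·h(Product) + 0.3·h(Help)
Solving: h(Product) = 0.2745, h(Help) = 0.1176.
Starting from Product, the probability is 0.2745.

0.2745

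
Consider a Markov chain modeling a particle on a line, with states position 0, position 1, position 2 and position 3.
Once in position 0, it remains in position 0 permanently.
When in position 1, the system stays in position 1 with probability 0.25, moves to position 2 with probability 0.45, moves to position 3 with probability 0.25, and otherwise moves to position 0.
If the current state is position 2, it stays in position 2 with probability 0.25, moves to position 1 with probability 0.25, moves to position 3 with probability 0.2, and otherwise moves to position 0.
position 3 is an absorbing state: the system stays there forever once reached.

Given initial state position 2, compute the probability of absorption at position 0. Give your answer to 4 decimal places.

0.5278

Let h(s) be the probability of absorption at position 0 starting from transient state s. Then h(position 0) = 1 and h(position 3) = 0. By first-step analysis:
h(position 1) = 0.05·1 + 0.25·h(position 1) + 0.45·h(position 2) + 0.25·0
h(position 2) = 0.3·1 + 0.25·h(position 1) + 0.25·h(position 2) + 0.2·0
Solving: h(position 1) = 0.3833, h(position 2) = 0.5278.
Starting from position 2, the probability is 0.5278.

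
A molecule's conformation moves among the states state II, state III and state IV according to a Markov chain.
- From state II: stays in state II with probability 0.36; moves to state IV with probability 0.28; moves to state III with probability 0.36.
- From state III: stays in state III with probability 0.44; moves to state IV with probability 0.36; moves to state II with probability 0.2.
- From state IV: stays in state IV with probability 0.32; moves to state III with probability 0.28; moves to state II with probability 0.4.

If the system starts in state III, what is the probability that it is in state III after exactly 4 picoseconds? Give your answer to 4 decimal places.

Propagate the distribution vector 4 picoseconds from state III.
After 0 picoseconds: (0.0000, 1.0000, 0.0000)
After 1 picosecond: (0.2000, 0.4400, 0.3600)
After 2 picoseconds: (0.3040, 0.3664, 0.3296)
After 3 picoseconds: (0.3146, 0.3629, 0.3225)
After 4 picoseconds: (0.3148, 0.3632, 0.3219)
P(in state III after 4 picoseconds) = 0.3632

0.3632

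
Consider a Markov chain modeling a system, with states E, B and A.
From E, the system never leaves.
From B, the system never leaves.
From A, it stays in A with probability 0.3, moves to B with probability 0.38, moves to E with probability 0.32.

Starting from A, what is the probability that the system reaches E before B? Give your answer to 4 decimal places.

Let h(s) be the probability of absorption at E starting from transient state s. Then h(E) = 1 and h(B) = 0. By first-step analysis:
h(A) = 0.32·1 + 0.38·0 + 0.3·h(A)
Solving: h(A) = 0.4571.
Starting from A, the probability is 0.4571.

0.4571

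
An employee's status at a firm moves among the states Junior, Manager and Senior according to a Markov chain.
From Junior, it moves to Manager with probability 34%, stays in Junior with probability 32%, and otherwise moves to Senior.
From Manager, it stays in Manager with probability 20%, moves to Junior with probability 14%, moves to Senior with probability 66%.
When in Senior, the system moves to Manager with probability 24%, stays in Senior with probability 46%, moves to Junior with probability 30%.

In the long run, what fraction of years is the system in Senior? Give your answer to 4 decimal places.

0.4795

Let the stationary distribution be π with π = πP and π_1 + π_2 + π_3 = 1.
π_1 = 0.32·π_1 + 0.14·π_2 + 0.3·π_3
π_2 = 0.34·π_1 + 0.2·π_2 + 0.24·π_3
Solving with the normalization constraint gives π = (0.2643, 0.2562, 0.4795).
So the stationary probability of Senior is 0.4795.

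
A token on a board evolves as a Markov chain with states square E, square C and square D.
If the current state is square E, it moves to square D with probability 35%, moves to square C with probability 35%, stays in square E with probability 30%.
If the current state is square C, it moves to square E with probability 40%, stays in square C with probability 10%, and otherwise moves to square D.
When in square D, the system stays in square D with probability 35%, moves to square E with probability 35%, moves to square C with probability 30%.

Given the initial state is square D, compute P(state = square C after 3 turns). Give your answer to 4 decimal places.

0.2659

Propagate the distribution vector 3 turns from square D.
After 0 turns: (0.0000, 0.0000, 1.0000)
After 1 turn: (0.3500, 0.3000, 0.3500)
After 2 turns: (0.3475, 0.2575, 0.3950)
After 3 turns: (0.3455, 0.2659, 0.3886)
P(in square C after 3 turns) = 0.2659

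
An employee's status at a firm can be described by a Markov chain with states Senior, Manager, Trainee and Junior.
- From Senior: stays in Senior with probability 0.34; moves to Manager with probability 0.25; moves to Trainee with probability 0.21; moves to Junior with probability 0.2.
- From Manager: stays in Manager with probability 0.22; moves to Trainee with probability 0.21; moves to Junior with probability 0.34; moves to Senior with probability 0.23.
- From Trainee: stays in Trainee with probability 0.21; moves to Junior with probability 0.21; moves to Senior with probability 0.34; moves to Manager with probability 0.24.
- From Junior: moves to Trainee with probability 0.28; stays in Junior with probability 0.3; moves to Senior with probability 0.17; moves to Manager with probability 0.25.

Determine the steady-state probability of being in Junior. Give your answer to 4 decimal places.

0.2622

Let the stationary distribution be π with π = πP and π_1 + π_2 + π_3 + π_4 = 1.
π_1 = 0.34·π_1 + 0.23·π_2 + 0.34·π_3 + 0.17·π_4
π_2 = 0.25·π_1 + 0.22·π_2 + 0.24·π_3 + 0.25·π_4
π_3 = 0.21·π_1 + 0.21·π_2 + 0.21·π_3 + 0.28·π_4
Solving with the normalization constraint gives π = (0.2690, 0.2405, 0.2284, 0.2622).
So the stationary probability of Junior is 0.2622.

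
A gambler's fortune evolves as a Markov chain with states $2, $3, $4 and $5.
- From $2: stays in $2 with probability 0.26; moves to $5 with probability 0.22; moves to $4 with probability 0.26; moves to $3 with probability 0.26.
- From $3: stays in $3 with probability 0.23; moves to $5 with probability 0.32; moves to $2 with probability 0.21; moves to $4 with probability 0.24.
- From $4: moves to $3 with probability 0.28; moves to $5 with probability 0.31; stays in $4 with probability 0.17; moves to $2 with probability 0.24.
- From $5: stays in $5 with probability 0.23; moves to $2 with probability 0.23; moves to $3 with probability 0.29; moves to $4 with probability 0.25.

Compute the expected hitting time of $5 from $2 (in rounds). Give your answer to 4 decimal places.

Let t(s) be the expected number of rounds to first reach $5 from state s, with t($5) = 0. Conditioning on the first round:
t($2) = 1 + 0.26·t($2) + 0.26·t($3) + 0.26·t($4)
t($3) = 1 + 0.21·t($2) + 0.23·t($3) + 0.24·t($4)
t($4) = 1 + 0.24·t($2) + 0.28·t($3) + 0.17·t($4)
Solving: t($2) = 3.7490, t($3) = 3.3911, t($4) = 3.4329.
Expected rounds from $2 to $5: 3.7490.

3.7490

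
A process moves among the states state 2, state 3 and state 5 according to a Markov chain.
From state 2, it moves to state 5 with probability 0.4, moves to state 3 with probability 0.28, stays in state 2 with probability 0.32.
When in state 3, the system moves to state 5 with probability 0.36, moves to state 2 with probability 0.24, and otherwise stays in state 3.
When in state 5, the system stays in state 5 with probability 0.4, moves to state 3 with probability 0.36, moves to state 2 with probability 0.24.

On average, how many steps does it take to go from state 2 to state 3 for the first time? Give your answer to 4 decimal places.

3.2051

Let t(s) be the expected number of steps to first reach state 3 from state s, with t(state 3) = 0. Conditioning on the first step:
t(state 2) = 1 + 0.32·t(state 2) + 0.4·t(state 5)
t(state 5) = 1 + 0.24·t(state 2) + 0.4·t(state 5)
Solving: t(state 2) = 3.2051, t(state 5) = 2.9487.
Expected steps from state 2 to state 3: 3.2051.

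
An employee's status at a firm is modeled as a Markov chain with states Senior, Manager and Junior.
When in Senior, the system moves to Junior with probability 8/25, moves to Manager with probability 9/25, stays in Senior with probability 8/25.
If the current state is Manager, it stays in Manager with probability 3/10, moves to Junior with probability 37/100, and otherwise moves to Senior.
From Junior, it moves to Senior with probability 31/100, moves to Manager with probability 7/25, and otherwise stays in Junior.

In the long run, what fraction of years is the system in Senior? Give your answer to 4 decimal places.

Let the stationary distribution be π with π = πP and π_1 + π_2 + π_3 = 1.
π_1 = 0.32·π_1 + 0.33·π_2 + 0.31·π_3
π_2 = 0.36·π_1 + 0.3·π_2 + 0.28·π_3
Solving with the normalization constraint gives π = (0.3194, 0.3118, 0.3688).
So the stationary probability of Senior is 0.3194.

0.3194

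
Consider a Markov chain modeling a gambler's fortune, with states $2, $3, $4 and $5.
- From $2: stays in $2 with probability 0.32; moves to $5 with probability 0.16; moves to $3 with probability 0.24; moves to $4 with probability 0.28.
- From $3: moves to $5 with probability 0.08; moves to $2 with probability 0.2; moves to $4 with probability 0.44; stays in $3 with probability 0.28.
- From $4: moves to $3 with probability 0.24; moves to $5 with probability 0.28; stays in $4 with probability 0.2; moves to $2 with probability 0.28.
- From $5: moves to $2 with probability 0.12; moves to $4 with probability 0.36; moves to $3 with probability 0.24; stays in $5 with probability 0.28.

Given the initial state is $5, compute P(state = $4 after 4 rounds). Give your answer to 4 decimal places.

0.3113

Propagate the distribution vector 4 rounds from $5.
After 0 rounds: (0.0000, 0.0000, 0.0000, 1.0000)
After 1 round: (0.1200, 0.2400, 0.3600, 0.2800)
After 2 rounds: (0.2208, 0.2496, 0.3120, 0.2176)
After 3 rounds: (0.2340, 0.2500, 0.3124, 0.2036)
After 4 rounds: (0.2368, 0.2500, 0.3113, 0.2019)
P(in $4 after 4 rounds) = 0.3113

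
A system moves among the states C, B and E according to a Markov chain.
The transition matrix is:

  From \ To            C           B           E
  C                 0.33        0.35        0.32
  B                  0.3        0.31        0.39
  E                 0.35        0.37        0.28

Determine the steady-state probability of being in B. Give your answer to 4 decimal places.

0.3429

Let the stationary distribution be π with π = πP and π_1 + π_2 + π_3 = 1.
π_1 = 0.33·π_1 + 0.3·π_2 + 0.35·π_3
π_2 = 0.35·π_1 + 0.31·π_2 + 0.37·π_3
Solving with the normalization constraint gives π = (0.3263, 0.3429, 0.3308).
So the stationary probability of B is 0.3429.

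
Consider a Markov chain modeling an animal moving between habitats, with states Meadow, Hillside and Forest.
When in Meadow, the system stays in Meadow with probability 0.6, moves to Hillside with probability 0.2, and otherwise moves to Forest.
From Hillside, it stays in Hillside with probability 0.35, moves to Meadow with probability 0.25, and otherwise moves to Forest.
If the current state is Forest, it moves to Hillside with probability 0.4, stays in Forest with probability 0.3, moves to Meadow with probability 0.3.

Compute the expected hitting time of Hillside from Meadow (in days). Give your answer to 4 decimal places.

4.0909

Let t(s) be the expected number of days to first reach Hillside from state s, with t(Hillside) = 0. Conditioning on the first day:
t(Meadow) = 1 + 0.6·t(Meadow) + 0.2·t(Forest)
t(Forest) = 1 + 0.3·t(Meadow) + 0.3·t(Forest)
Solving: t(Meadow) = 4.0909, t(Forest) = 3.1818.
Expected days from Meadow to Hillside: 4.0909.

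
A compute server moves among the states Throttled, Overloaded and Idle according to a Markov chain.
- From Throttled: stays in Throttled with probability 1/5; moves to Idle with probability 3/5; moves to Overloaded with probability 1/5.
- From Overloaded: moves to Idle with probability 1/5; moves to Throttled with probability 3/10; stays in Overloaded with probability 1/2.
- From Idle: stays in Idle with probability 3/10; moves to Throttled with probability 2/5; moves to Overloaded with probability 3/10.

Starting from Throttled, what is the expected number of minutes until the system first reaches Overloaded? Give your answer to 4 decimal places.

4.0625

Let t(s) be the expected number of minutes to first reach Overloaded from state s, with t(Overloaded) = 0. Conditioning on the first minute:
t(Throttled) = 1 + 0.2·t(Throttled) + 0.6·t(Idle)
t(Idle) = 1 + 0.4·t(Throttled) + 0.3·t(Idle)
Solving: t(Throttled) = 4.0625, t(Idle) = 3.7500.
Expected minutes from Throttled to Overloaded: 4.0625.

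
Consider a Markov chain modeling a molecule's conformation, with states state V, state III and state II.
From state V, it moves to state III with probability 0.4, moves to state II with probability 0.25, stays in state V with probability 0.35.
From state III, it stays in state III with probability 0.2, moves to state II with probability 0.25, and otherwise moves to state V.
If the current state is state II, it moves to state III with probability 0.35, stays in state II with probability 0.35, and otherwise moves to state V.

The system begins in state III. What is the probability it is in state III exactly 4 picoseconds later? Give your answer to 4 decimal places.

Propagate the distribution vector 4 picoseconds from state III.
After 0 picoseconds: (0.0000, 1.0000, 0.0000)
After 1 picosecond: (0.5500, 0.2000, 0.2500)
After 2 picoseconds: (0.3775, 0.3475, 0.2750)
After 3 picoseconds: (0.4058, 0.3168, 0.2775)
After 4 picoseconds: (0.3995, 0.3228, 0.2778)
P(in state III after 4 picoseconds) = 0.3228

0.3228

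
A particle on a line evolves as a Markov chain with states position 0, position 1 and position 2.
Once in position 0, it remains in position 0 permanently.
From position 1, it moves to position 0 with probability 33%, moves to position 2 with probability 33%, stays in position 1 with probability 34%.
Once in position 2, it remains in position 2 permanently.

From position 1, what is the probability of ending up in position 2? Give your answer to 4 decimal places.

0.5000

Let h(s) be the probability of absorption at position 2 starting from transient state s. Then h(position 2) = 1 and h(position 0) = 0. By first-step analysis:
h(position 1) = 0.33·0 + 0.34·h(position 1) + 0.33·1
Solving: h(position 1) = 0.5000.
Starting from position 1, the probability is 0.5000.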